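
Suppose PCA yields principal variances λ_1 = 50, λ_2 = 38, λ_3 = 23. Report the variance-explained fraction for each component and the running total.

Step 1 — total variance = trace(Sigma) = Σ λ_i = 50 + 38 + 23 = 111.

Step 2 — fraction explained by component i = λ_i / Σ λ:
  PC1: 50/111 = 0.4505
  PC2: 38/111 = 0.3423
  PC3: 23/111 = 0.2072

Step 3 — cumulative fraction after k components = (λ_1 + ... + λ_k) / Σ λ:
  k = 1: 50/111 = 0.4505
  k = 2: (50 + 38)/111 = 88/111 = 0.7928
  k = 3: (50 + 38 + 23)/111 = 111/111 = 1

Summary (fraction, with percent):

explained: PC1 0.4505 (45.05%), PC2 0.3423 (34.23%), PC3 0.2072 (20.72%);  cumulative: 0.4505, 0.7928, 1


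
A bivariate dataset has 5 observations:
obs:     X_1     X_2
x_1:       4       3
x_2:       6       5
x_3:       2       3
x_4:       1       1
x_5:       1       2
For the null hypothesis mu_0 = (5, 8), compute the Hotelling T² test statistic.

Step 1 — sample mean vector:
  mean(X_1) = (4 + 6 + 2 + 1 + 1) / 5 = 14/5 = 2.8
  mean(X_2) = (3 + 5 + 3 + 1 + 2) / 5 = 14/5 = 2.8
  x̄ = (2.8, 2.8),  deviation x̄ - mu_0 = (2.8, 2.8) - (5, 8) = (-2.2, -5.2).

Step 2 — sample covariance matrix, S[i,j] = (1/(n-1)) · Σ_k (x_{k,i} - mean_i) · (x_{k,j} - mean_j), divisor n-1 = 4:
  S[X_1,X_1] = ((1.2)·(1.2) + (3.2)·(3.2) + (-0.8)·(-0.8) + (-1.8)·(-1.8) + (-1.8)·(-1.8)) / 4 = 18.8/4 = 4.7
  S[X_1,X_2] = ((1.2)·(0.2) + (3.2)·(2.2) + (-0.8)·(0.2) + (-1.8)·(-1.8) + (-1.8)·(-0.8)) / 4 = 11.8/4 = 2.95
  S[X_2,X_2] = ((0.2)·(0.2) + (2.2)·(2.2) + (0.2)·(0.2) + (-1.8)·(-1.8) + (-0.8)·(-0.8)) / 4 = 8.8/4 = 2.2
  S = [[4.7, 2.95],
 [2.95, 2.2]].

Step 3 — invert S. det(S) = 4.7·2.2 - (2.95)² = 1.6375.
  S^{-1} = (1/det) · [[d, -b], [-b, a]] = [[1.3435, -1.8015],
 [-1.8015, 2.8702]].

Step 4 — quadratic form (x̄ - mu_0)^T · S^{-1} · (x̄ - mu_0):
  S^{-1} · (x̄ - mu_0) = (6.4122, -10.9618),
  (x̄ - mu_0)^T · [...] = (-2.2)·(6.4122) + (-5.2)·(-10.9618) = 42.8947.

Step 5 — scale by n: T² = 5 · 42.8947 = 214.4733.

T² ≈ 214.4733


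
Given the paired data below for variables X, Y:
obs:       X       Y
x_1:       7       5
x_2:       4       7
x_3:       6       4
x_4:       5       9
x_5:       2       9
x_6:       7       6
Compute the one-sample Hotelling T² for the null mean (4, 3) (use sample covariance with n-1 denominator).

Step 1 — sample mean vector:
  mean(X) = (7 + 4 + 6 + 5 + 2 + 7) / 6 = 31/6 = 5.1667
  mean(Y) = (5 + 7 + 4 + 9 + 9 + 6) / 6 = 40/6 = 6.6667
  x̄ = (5.1667, 6.6667),  deviation x̄ - mu_0 = (5.1667, 6.6667) - (4, 3) = (1.1667, 3.6667).

Step 2 — sample covariance matrix, S[i,j] = (1/(n-1)) · Σ_k (x_{k,i} - mean_i) · (x_{k,j} - mean_j), divisor n-1 = 5:
  S[X,X] = ((1.8333)·(1.8333) + (-1.1667)·(-1.1667) + (0.8333)·(0.8333) + (-0.1667)·(-0.1667) + (-3.1667)·(-3.1667) + (1.8333)·(1.8333)) / 5 = 18.8333/5 = 3.7667
  S[X,Y] = ((1.8333)·(-1.6667) + (-1.1667)·(0.3333) + (0.8333)·(-2.6667) + (-0.1667)·(2.3333) + (-3.1667)·(2.3333) + (1.8333)·(-0.6667)) / 5 = -14.6667/5 = -2.9333
  S[Y,Y] = ((-1.6667)·(-1.6667) + (0.3333)·(0.3333) + (-2.6667)·(-2.6667) + (2.3333)·(2.3333) + (2.3333)·(2.3333) + (-0.6667)·(-0.6667)) / 5 = 21.3333/5 = 4.2667
  S = [[3.7667, -2.9333],
 [-2.9333, 4.2667]].

Step 3 — invert S. det(S) = 3.7667·4.2667 - (-2.9333)² = 7.4667.
  S^{-1} = (1/det) · [[d, -b], [-b, a]] = [[0.5714, 0.3929],
 [0.3929, 0.5045]].

Step 4 — quadratic form (x̄ - mu_0)^T · S^{-1} · (x̄ - mu_0):
  S^{-1} · (x̄ - mu_0) = (2.1071, 2.308),
  (x̄ - mu_0)^T · [...] = (1.1667)·(2.1071) + (3.6667)·(2.308) = 10.9211.

Step 5 — scale by n: T² = 6 · 10.9211 = 65.5268.

T² ≈ 65.5268


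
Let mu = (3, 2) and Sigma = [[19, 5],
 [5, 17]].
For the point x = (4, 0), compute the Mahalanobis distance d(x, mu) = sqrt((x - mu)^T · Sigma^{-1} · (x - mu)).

Step 1 — centre the observation: (x - mu) = (1, -2).

Step 2 — invert Sigma. det(Sigma) = 19·17 - (5)² = 298.
  Sigma^{-1} = (1/det) · [[d, -b], [-b, a]] = [[0.057, -0.0168],
 [-0.0168, 0.0638]].

Step 3 — form the quadratic (x - mu)^T · Sigma^{-1} · (x - mu):
  Sigma^{-1} · (x - mu) = (0.0906, -0.1443).
  (x - mu)^T · [Sigma^{-1} · (x - mu)] = (1)·(0.0906) + (-2)·(-0.1443) = 0.3792.

Step 4 — take square root: d = √(0.3792) ≈ 0.6158.

d(x, mu) = √(0.3792) ≈ 0.6158


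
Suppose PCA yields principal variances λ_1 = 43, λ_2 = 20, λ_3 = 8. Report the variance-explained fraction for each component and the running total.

Step 1 — total variance = trace(Sigma) = Σ λ_i = 43 + 20 + 8 = 71.

Step 2 — fraction explained by component i = λ_i / Σ λ:
  PC1: 43/71 = 0.6056
  PC2: 20/71 = 0.2817
  PC3: 8/71 = 0.1127

Step 3 — cumulative fraction after k components = (λ_1 + ... + λ_k) / Σ λ:
  k = 1: 43/71 = 0.6056
  k = 2: (43 + 20)/71 = 63/71 = 0.8873
  k = 3: (43 + 20 + 8)/71 = 71/71 = 1

Summary (fraction, with percent):

explained: PC1 0.6056 (60.56%), PC2 0.2817 (28.17%), PC3 0.1127 (11.27%);  cumulative: 0.6056, 0.8873, 1


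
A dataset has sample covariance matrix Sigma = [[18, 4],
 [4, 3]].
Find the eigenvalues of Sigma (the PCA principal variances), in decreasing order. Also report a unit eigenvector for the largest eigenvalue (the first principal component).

Step 1 — characteristic polynomial of 2×2 Sigma:
  det(Sigma - λI) = λ² - trace · λ + det = 0.
  trace = 18 + 3 = 21, det = 18·3 - (4)² = 38.
Step 2 — discriminant:
  Δ = trace² - 4·det = 441 - 152 = 289.
Step 3 — eigenvalues:
  λ = (trace ± √Δ)/2 = (21 ± 17)/2,
  λ_1 = 19,  λ_2 = 2.

Step 4 — unit eigenvector for λ_1: solve (Sigma - λ_1 I)v = 0. First row:
  (18 - 19)·v_x + (4)·v_y = 0, i.e. (-1)·v_x + (4)·v_y = 0,
  so v ∝ (b, λ_1 - a) = (4, 1) = u.
  ||u|| = √((4)² + (1)²) = √(17) ≈ 4.1231,
  v_1 = u/||u|| ≈ (0.9701, 0.2425) (||v_1|| = 1).

λ_1 = 19,  λ_2 = 2;  v_1 ≈ (0.9701, 0.2425)


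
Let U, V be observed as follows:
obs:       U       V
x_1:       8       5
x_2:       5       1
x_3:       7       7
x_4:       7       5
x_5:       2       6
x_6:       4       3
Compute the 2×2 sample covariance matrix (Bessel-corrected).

Step 1 — column means:
  mean(U) = (8 + 5 + 7 + 7 + 2 + 4) / 6 = 33/6 = 5.5
  mean(V) = (5 + 1 + 7 + 5 + 6 + 3) / 6 = 27/6 = 4.5

Step 2 — sample covariance S[i,j] = (1/(n-1)) · Σ_k (x_{k,i} - mean_i) · (x_{k,j} - mean_j), with n-1 = 5.
  S[U,U] = ((2.5)·(2.5) + (-0.5)·(-0.5) + (1.5)·(1.5) + (1.5)·(1.5) + (-3.5)·(-3.5) + (-1.5)·(-1.5)) / 5 = 25.5/5 = 5.1
  S[U,V] = ((2.5)·(0.5) + (-0.5)·(-3.5) + (1.5)·(2.5) + (1.5)·(0.5) + (-3.5)·(1.5) + (-1.5)·(-1.5)) / 5 = 4.5/5 = 0.9
  S[V,V] = ((0.5)·(0.5) + (-3.5)·(-3.5) + (2.5)·(2.5) + (0.5)·(0.5) + (1.5)·(1.5) + (-1.5)·(-1.5)) / 5 = 23.5/5 = 4.7

S is symmetric (S[j,i] = S[i,j]). Assembling:

S = [[5.1, 0.9],
 [0.9, 4.7]]


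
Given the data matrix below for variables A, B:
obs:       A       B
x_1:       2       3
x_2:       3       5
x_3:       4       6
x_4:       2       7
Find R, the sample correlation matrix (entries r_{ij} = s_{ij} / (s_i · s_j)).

Step 1 — column means:
  mean(A) = (2 + 3 + 4 + 2) / 4 = 11/4 = 2.75
  mean(B) = (3 + 5 + 6 + 7) / 4 = 21/4 = 5.25

Step 2 — sample variances and covariances s[i,j] = (1/(n-1)) · Σ_k (x_{k,i} - mean_i) · (x_{k,j} - mean_j), with n-1 = 3:
  s[A,A] = ((-0.75)·(-0.75) + (0.25)·(0.25) + (1.25)·(1.25) + (-0.75)·(-0.75)) / 3 = 2.75/3 = 0.9167
  s[A,B] = ((-0.75)·(-2.25) + (0.25)·(-0.25) + (1.25)·(0.75) + (-0.75)·(1.75)) / 3 = 1.25/3 = 0.4167
  s[B,B] = ((-2.25)·(-2.25) + (-0.25)·(-0.25) + (0.75)·(0.75) + (1.75)·(1.75)) / 3 = 8.75/3 = 2.9167
  Sample standard deviations s_i = √(s[i,i]):
  s(A) = √(0.9167) = 0.9574
  s(B) = √(2.9167) = 1.7078

Step 3 — r_{ij} = s_{ij} / (s_i · s_j):
  r[A,A] = 1 (diagonal).
  r[A,B] = 0.4167 / (0.9574 · 1.7078) = 0.4167 / 1.6351 = 0.2548
  r[B,B] = 1 (diagonal).

R is symmetric with unit diagonal. Assembling:

R = [[1, 0.2548],
 [0.2548, 1]]


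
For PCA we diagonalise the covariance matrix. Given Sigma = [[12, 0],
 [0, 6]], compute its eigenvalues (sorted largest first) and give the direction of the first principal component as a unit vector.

Step 1 — characteristic polynomial of 2×2 Sigma:
  det(Sigma - λI) = λ² - trace · λ + det = 0.
  trace = 12 + 6 = 18, det = 12·6 - (0)² = 72.
Step 2 — discriminant:
  Δ = trace² - 4·det = 324 - 288 = 36.
Step 3 — eigenvalues:
  λ = (trace ± √Δ)/2 = (18 ± 6)/2,
  λ_1 = 12,  λ_2 = 6.

Step 4 — unit eigenvector for λ_1: Sigma is diagonal, so its eigenvectors are the coordinate axes. λ_1 = 12 is the diagonal entry on the first coordinate axis, hence
  v_1 = (1, 0) (||v_1|| = 1).

λ_1 = 12,  λ_2 = 6;  v_1 ≈ (1, 0)


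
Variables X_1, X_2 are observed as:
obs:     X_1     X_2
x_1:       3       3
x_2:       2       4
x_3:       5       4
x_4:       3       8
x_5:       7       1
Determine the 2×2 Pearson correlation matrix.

Step 1 — column means:
  mean(X_1) = (3 + 2 + 5 + 3 + 7) / 5 = 20/5 = 4
  mean(X_2) = (3 + 4 + 4 + 8 + 1) / 5 = 20/5 = 4

Step 2 — sample variances and covariances s[i,j] = (1/(n-1)) · Σ_k (x_{k,i} - mean_i) · (x_{k,j} - mean_j), with n-1 = 4:
  s[X_1,X_1] = ((-1)·(-1) + (-2)·(-2) + (1)·(1) + (-1)·(-1) + (3)·(3)) / 4 = 16/4 = 4
  s[X_1,X_2] = ((-1)·(-1) + (-2)·(0) + (1)·(0) + (-1)·(4) + (3)·(-3)) / 4 = -12/4 = -3
  s[X_2,X_2] = ((-1)·(-1) + (0)·(0) + (0)·(0) + (4)·(4) + (-3)·(-3)) / 4 = 26/4 = 6.5
  Sample standard deviations s_i = √(s[i,i]):
  s(X_1) = √(4) = 2
  s(X_2) = √(6.5) = 2.5495

Step 3 — r_{ij} = s_{ij} / (s_i · s_j):
  r[X_1,X_1] = 1 (diagonal).
  r[X_1,X_2] = -3 / (2 · 2.5495) = -3 / 5.099 = -0.5883
  r[X_2,X_2] = 1 (diagonal).

R is symmetric with unit diagonal. Assembling:

R = [[1, -0.5883],
 [-0.5883, 1]]


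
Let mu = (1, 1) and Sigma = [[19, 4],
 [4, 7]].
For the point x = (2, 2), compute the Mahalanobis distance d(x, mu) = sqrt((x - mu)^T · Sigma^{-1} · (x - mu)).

Step 1 — centre the observation: (x - mu) = (1, 1).

Step 2 — invert Sigma. det(Sigma) = 19·7 - (4)² = 117.
  Sigma^{-1} = (1/det) · [[d, -b], [-b, a]] = [[0.0598, -0.0342],
 [-0.0342, 0.1624]].

Step 3 — form the quadratic (x - mu)^T · Sigma^{-1} · (x - mu):
  Sigma^{-1} · (x - mu) = (0.0256, 0.1282).
  (x - mu)^T · [Sigma^{-1} · (x - mu)] = (1)·(0.0256) + (1)·(0.1282) = 0.1538.

Step 4 — take square root: d = √(0.1538) ≈ 0.3922.

d(x, mu) = √(0.1538) ≈ 0.3922


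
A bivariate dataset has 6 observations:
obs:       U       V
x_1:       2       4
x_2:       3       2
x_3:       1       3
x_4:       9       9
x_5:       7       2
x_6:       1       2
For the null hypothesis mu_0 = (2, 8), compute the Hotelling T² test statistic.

Step 1 — sample mean vector:
  mean(U) = (2 + 3 + 1 + 9 + 7 + 1) / 6 = 23/6 = 3.8333
  mean(V) = (4 + 2 + 3 + 9 + 2 + 2) / 6 = 22/6 = 3.6667
  x̄ = (3.8333, 3.6667),  deviation x̄ - mu_0 = (3.8333, 3.6667) - (2, 8) = (1.8333, -4.3333).

Step 2 — sample covariance matrix, S[i,j] = (1/(n-1)) · Σ_k (x_{k,i} - mean_i) · (x_{k,j} - mean_j), divisor n-1 = 5:
  S[U,U] = ((-1.8333)·(-1.8333) + (-0.8333)·(-0.8333) + (-2.8333)·(-2.8333) + (5.1667)·(5.1667) + (3.1667)·(3.1667) + (-2.8333)·(-2.8333)) / 5 = 56.8333/5 = 11.3667
  S[U,V] = ((-1.8333)·(0.3333) + (-0.8333)·(-1.6667) + (-2.8333)·(-0.6667) + (5.1667)·(5.3333) + (3.1667)·(-1.6667) + (-2.8333)·(-1.6667)) / 5 = 29.6667/5 = 5.9333
  S[V,V] = ((0.3333)·(0.3333) + (-1.6667)·(-1.6667) + (-0.6667)·(-0.6667) + (5.3333)·(5.3333) + (-1.6667)·(-1.6667) + (-1.6667)·(-1.6667)) / 5 = 37.3333/5 = 7.4667
  S = [[11.3667, 5.9333],
 [5.9333, 7.4667]].

Step 3 — invert S. det(S) = 11.3667·7.4667 - (5.9333)² = 49.6667.
  S^{-1} = (1/det) · [[d, -b], [-b, a]] = [[0.1503, -0.1195],
 [-0.1195, 0.2289]].

Step 4 — quadratic form (x̄ - mu_0)^T · S^{-1} · (x̄ - mu_0):
  S^{-1} · (x̄ - mu_0) = (0.7933, -1.2107),
  (x̄ - mu_0)^T · [...] = (1.8333)·(0.7933) + (-4.3333)·(-1.2107) = 6.7009.

Step 5 — scale by n: T² = 6 · 6.7009 = 40.2054.

T² ≈ 40.2054


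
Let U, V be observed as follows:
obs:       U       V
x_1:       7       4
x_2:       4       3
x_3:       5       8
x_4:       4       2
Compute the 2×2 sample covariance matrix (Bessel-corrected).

Step 1 — column means:
  mean(U) = (7 + 4 + 5 + 4) / 4 = 20/4 = 5
  mean(V) = (4 + 3 + 8 + 2) / 4 = 17/4 = 4.25

Step 2 — sample covariance S[i,j] = (1/(n-1)) · Σ_k (x_{k,i} - mean_i) · (x_{k,j} - mean_j), with n-1 = 3.
  S[U,U] = ((2)·(2) + (-1)·(-1) + (0)·(0) + (-1)·(-1)) / 3 = 6/3 = 2
  S[U,V] = ((2)·(-0.25) + (-1)·(-1.25) + (0)·(3.75) + (-1)·(-2.25)) / 3 = 3/3 = 1
  S[V,V] = ((-0.25)·(-0.25) + (-1.25)·(-1.25) + (3.75)·(3.75) + (-2.25)·(-2.25)) / 3 = 20.75/3 = 6.9167

S is symmetric (S[j,i] = S[i,j]). Assembling:

S = [[2, 1],
 [1, 6.9167]]


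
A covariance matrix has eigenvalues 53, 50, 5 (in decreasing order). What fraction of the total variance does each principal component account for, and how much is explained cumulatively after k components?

Step 1 — total variance = trace(Sigma) = Σ λ_i = 53 + 50 + 5 = 108.

Step 2 — fraction explained by component i = λ_i / Σ λ:
  PC1: 53/108 = 0.4907
  PC2: 50/108 = 0.463
  PC3: 5/108 = 0.0463

Step 3 — cumulative fraction after k components = (λ_1 + ... + λ_k) / Σ λ:
  k = 1: 53/108 = 0.4907
  k = 2: (53 + 50)/108 = 103/108 = 0.9537
  k = 3: (53 + 50 + 5)/108 = 108/108 = 1

Summary (fraction, with percent):

explained: PC1 0.4907 (49.07%), PC2 0.463 (46.3%), PC3 0.0463 (4.63%);  cumulative: 0.4907, 0.9537, 1


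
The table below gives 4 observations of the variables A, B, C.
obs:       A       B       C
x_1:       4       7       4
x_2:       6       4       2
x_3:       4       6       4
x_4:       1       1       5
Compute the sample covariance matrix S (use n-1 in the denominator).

Step 1 — column means:
  mean(A) = (4 + 6 + 4 + 1) / 4 = 15/4 = 3.75
  mean(B) = (7 + 4 + 6 + 1) / 4 = 18/4 = 4.5
  mean(C) = (4 + 2 + 4 + 5) / 4 = 15/4 = 3.75

Step 2 — sample covariance S[i,j] = (1/(n-1)) · Σ_k (x_{k,i} - mean_i) · (x_{k,j} - mean_j), with n-1 = 3.
  S[A,A] = ((0.25)·(0.25) + (2.25)·(2.25) + (0.25)·(0.25) + (-2.75)·(-2.75)) / 3 = 12.75/3 = 4.25
  S[A,B] = ((0.25)·(2.5) + (2.25)·(-0.5) + (0.25)·(1.5) + (-2.75)·(-3.5)) / 3 = 9.5/3 = 3.1667
  S[A,C] = ((0.25)·(0.25) + (2.25)·(-1.75) + (0.25)·(0.25) + (-2.75)·(1.25)) / 3 = -7.25/3 = -2.4167
  S[B,B] = ((2.5)·(2.5) + (-0.5)·(-0.5) + (1.5)·(1.5) + (-3.5)·(-3.5)) / 3 = 21/3 = 7
  S[B,C] = ((2.5)·(0.25) + (-0.5)·(-1.75) + (1.5)·(0.25) + (-3.5)·(1.25)) / 3 = -2.5/3 = -0.8333
  S[C,C] = ((0.25)·(0.25) + (-1.75)·(-1.75) + (0.25)·(0.25) + (1.25)·(1.25)) / 3 = 4.75/3 = 1.5833

S is symmetric (S[j,i] = S[i,j]). Assembling:

S = [[4.25, 3.1667, -2.4167],
 [3.1667, 7, -0.8333],
 [-2.4167, -0.8333, 1.5833]]


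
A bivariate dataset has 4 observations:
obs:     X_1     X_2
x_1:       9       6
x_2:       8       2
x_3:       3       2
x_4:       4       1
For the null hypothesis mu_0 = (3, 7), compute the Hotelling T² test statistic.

Step 1 — sample mean vector:
  mean(X_1) = (9 + 8 + 3 + 4) / 4 = 24/4 = 6
  mean(X_2) = (6 + 2 + 2 + 1) / 4 = 11/4 = 2.75
  x̄ = (6, 2.75),  deviation x̄ - mu_0 = (6, 2.75) - (3, 7) = (3, -4.25).

Step 2 — sample covariance matrix, S[i,j] = (1/(n-1)) · Σ_k (x_{k,i} - mean_i) · (x_{k,j} - mean_j), divisor n-1 = 3:
  S[X_1,X_1] = ((3)·(3) + (2)·(2) + (-3)·(-3) + (-2)·(-2)) / 3 = 26/3 = 8.6667
  S[X_1,X_2] = ((3)·(3.25) + (2)·(-0.75) + (-3)·(-0.75) + (-2)·(-1.75)) / 3 = 14/3 = 4.6667
  S[X_2,X_2] = ((3.25)·(3.25) + (-0.75)·(-0.75) + (-0.75)·(-0.75) + (-1.75)·(-1.75)) / 3 = 14.75/3 = 4.9167
  S = [[8.6667, 4.6667],
 [4.6667, 4.9167]].

Step 3 — invert S. det(S) = 8.6667·4.9167 - (4.6667)² = 20.8333.
  S^{-1} = (1/det) · [[d, -b], [-b, a]] = [[0.236, -0.224],
 [-0.224, 0.416]].

Step 4 — quadratic form (x̄ - mu_0)^T · S^{-1} · (x̄ - mu_0):
  S^{-1} · (x̄ - mu_0) = (1.66, -2.44),
  (x̄ - mu_0)^T · [...] = (3)·(1.66) + (-4.25)·(-2.44) = 15.35.

Step 5 — scale by n: T² = 4 · 15.35 = 61.4.

T² ≈ 61.4


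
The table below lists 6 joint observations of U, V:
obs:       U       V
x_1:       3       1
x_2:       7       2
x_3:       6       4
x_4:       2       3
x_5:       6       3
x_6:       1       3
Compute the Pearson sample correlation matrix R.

Step 1 — column means:
  mean(U) = (3 + 7 + 6 + 2 + 6 + 1) / 6 = 25/6 = 4.1667
  mean(V) = (1 + 2 + 4 + 3 + 3 + 3) / 6 = 16/6 = 2.6667

Step 2 — sample variances and covariances s[i,j] = (1/(n-1)) · Σ_k (x_{k,i} - mean_i) · (x_{k,j} - mean_j), with n-1 = 5:
  s[U,U] = ((-1.1667)·(-1.1667) + (2.8333)·(2.8333) + (1.8333)·(1.8333) + (-2.1667)·(-2.1667) + (1.8333)·(1.8333) + (-3.1667)·(-3.1667)) / 5 = 30.8333/5 = 6.1667
  s[U,V] = ((-1.1667)·(-1.6667) + (2.8333)·(-0.6667) + (1.8333)·(1.3333) + (-2.1667)·(0.3333) + (1.8333)·(0.3333) + (-3.1667)·(0.3333)) / 5 = 1.3333/5 = 0.2667
  s[V,V] = ((-1.6667)·(-1.6667) + (-0.6667)·(-0.6667) + (1.3333)·(1.3333) + (0.3333)·(0.3333) + (0.3333)·(0.3333) + (0.3333)·(0.3333)) / 5 = 5.3333/5 = 1.0667
  Sample standard deviations s_i = √(s[i,i]):
  s(U) = √(6.1667) = 2.4833
  s(V) = √(1.0667) = 1.0328

Step 3 — r_{ij} = s_{ij} / (s_i · s_j):
  r[U,U] = 1 (diagonal).
  r[U,V] = 0.2667 / (2.4833 · 1.0328) = 0.2667 / 2.5647 = 0.104
  r[V,V] = 1 (diagonal).

R is symmetric with unit diagonal. Assembling:

R = [[1, 0.104],
 [0.104, 1]]


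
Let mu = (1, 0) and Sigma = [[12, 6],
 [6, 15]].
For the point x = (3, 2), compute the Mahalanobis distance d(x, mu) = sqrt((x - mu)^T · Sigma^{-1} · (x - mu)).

Step 1 — centre the observation: (x - mu) = (2, 2).

Step 2 — invert Sigma. det(Sigma) = 12·15 - (6)² = 144.
  Sigma^{-1} = (1/det) · [[d, -b], [-b, a]] = [[0.1042, -0.0417],
 [-0.0417, 0.0833]].

Step 3 — form the quadratic (x - mu)^T · Sigma^{-1} · (x - mu):
  Sigma^{-1} · (x - mu) = (0.125, 0.0833).
  (x - mu)^T · [Sigma^{-1} · (x - mu)] = (2)·(0.125) + (2)·(0.0833) = 0.4167.

Step 4 — take square root: d = √(0.4167) ≈ 0.6455.

d(x, mu) = √(0.4167) ≈ 0.6455


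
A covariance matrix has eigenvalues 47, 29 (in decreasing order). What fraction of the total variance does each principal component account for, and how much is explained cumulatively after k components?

Step 1 — total variance = trace(Sigma) = Σ λ_i = 47 + 29 = 76.

Step 2 — fraction explained by component i = λ_i / Σ λ:
  PC1: 47/76 = 0.6184
  PC2: 29/76 = 0.3816

Step 3 — cumulative fraction after k components = (λ_1 + ... + λ_k) / Σ λ:
  k = 1: 47/76 = 0.6184
  k = 2: (47 + 29)/76 = 76/76 = 1

Summary (fraction, with percent):

explained: PC1 0.6184 (61.84%), PC2 0.3816 (38.16%);  cumulative: 0.6184, 1


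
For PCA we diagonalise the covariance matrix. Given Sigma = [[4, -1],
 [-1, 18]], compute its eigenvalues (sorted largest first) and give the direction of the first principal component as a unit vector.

Step 1 — characteristic polynomial of 2×2 Sigma:
  det(Sigma - λI) = λ² - trace · λ + det = 0.
  trace = 4 + 18 = 22, det = 4·18 - (-1)² = 71.
Step 2 — discriminant:
  Δ = trace² - 4·det = 484 - 284 = 200.
Step 3 — eigenvalues:
  λ = (trace ± √Δ)/2 = (22 ± 14.1421)/2,
  λ_1 = 18.0711,  λ_2 = 3.9289.

Step 4 — unit eigenvector for λ_1: solve (Sigma - λ_1 I)v = 0. First row:
  (4 - 18.0711)·v_x + (-1)·v_y = 0, i.e. (-14.0711)·v_x + (-1)·v_y = 0,
  so v ∝ (b, λ_1 - a) = (-1, 14.0711); multiply by -1 so the first entry is positive: u = (1, -14.0711).
  ||u|| = √((1)² + (-14.0711)²) = √(198.9949) ≈ 14.1066,
  v_1 = u/||u|| ≈ (0.0709, -0.9975) (||v_1|| = 1).

λ_1 = 18.0711,  λ_2 = 3.9289;  v_1 ≈ (0.0709, -0.9975)


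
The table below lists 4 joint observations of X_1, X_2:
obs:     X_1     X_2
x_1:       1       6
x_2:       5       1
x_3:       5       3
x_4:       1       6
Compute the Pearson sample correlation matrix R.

Step 1 — column means:
  mean(X_1) = (1 + 5 + 5 + 1) / 4 = 12/4 = 3
  mean(X_2) = (6 + 1 + 3 + 6) / 4 = 16/4 = 4

Step 2 — sample variances and covariances s[i,j] = (1/(n-1)) · Σ_k (x_{k,i} - mean_i) · (x_{k,j} - mean_j), with n-1 = 3:
  s[X_1,X_1] = ((-2)·(-2) + (2)·(2) + (2)·(2) + (-2)·(-2)) / 3 = 16/3 = 5.3333
  s[X_1,X_2] = ((-2)·(2) + (2)·(-3) + (2)·(-1) + (-2)·(2)) / 3 = -16/3 = -5.3333
  s[X_2,X_2] = ((2)·(2) + (-3)·(-3) + (-1)·(-1) + (2)·(2)) / 3 = 18/3 = 6
  Sample standard deviations s_i = √(s[i,i]):
  s(X_1) = √(5.3333) = 2.3094
  s(X_2) = √(6) = 2.4495

Step 3 — r_{ij} = s_{ij} / (s_i · s_j):
  r[X_1,X_1] = 1 (diagonal).
  r[X_1,X_2] = -5.3333 / (2.3094 · 2.4495) = -5.3333 / 5.6569 = -0.9428
  r[X_2,X_2] = 1 (diagonal).

R is symmetric with unit diagonal. Assembling:

R = [[1, -0.9428],
 [-0.9428, 1]]


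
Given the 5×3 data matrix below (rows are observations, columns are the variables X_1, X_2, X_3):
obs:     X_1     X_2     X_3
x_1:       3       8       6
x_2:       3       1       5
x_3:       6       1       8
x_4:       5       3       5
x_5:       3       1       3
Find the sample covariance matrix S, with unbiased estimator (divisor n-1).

Step 1 — column means:
  mean(X_1) = (3 + 3 + 6 + 5 + 3) / 5 = 20/5 = 4
  mean(X_2) = (8 + 1 + 1 + 3 + 1) / 5 = 14/5 = 2.8
  mean(X_3) = (6 + 5 + 8 + 5 + 3) / 5 = 27/5 = 5.4

Step 2 — sample covariance S[i,j] = (1/(n-1)) · Σ_k (x_{k,i} - mean_i) · (x_{k,j} - mean_j), with n-1 = 4.
  S[X_1,X_1] = ((-1)·(-1) + (-1)·(-1) + (2)·(2) + (1)·(1) + (-1)·(-1)) / 4 = 8/4 = 2
  S[X_1,X_2] = ((-1)·(5.2) + (-1)·(-1.8) + (2)·(-1.8) + (1)·(0.2) + (-1)·(-1.8)) / 4 = -5/4 = -1.25
  S[X_1,X_3] = ((-1)·(0.6) + (-1)·(-0.4) + (2)·(2.6) + (1)·(-0.4) + (-1)·(-2.4)) / 4 = 7/4 = 1.75
  S[X_2,X_2] = ((5.2)·(5.2) + (-1.8)·(-1.8) + (-1.8)·(-1.8) + (0.2)·(0.2) + (-1.8)·(-1.8)) / 4 = 36.8/4 = 9.2
  S[X_2,X_3] = ((5.2)·(0.6) + (-1.8)·(-0.4) + (-1.8)·(2.6) + (0.2)·(-0.4) + (-1.8)·(-2.4)) / 4 = 3.4/4 = 0.85
  S[X_3,X_3] = ((0.6)·(0.6) + (-0.4)·(-0.4) + (2.6)·(2.6) + (-0.4)·(-0.4) + (-2.4)·(-2.4)) / 4 = 13.2/4 = 3.3

S is symmetric (S[j,i] = S[i,j]). Assembling:

S = [[2, -1.25, 1.75],
 [-1.25, 9.2, 0.85],
 [1.75, 0.85, 3.3]]


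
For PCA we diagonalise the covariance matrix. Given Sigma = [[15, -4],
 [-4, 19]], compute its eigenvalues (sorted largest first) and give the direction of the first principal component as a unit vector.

Step 1 — characteristic polynomial of 2×2 Sigma:
  det(Sigma - λI) = λ² - trace · λ + det = 0.
  trace = 15 + 19 = 34, det = 15·19 - (-4)² = 269.
Step 2 — discriminant:
  Δ = trace² - 4·det = 1156 - 1076 = 80.
Step 3 — eigenvalues:
  λ = (trace ± √Δ)/2 = (34 ± 8.9443)/2,
  λ_1 = 21.4721,  λ_2 = 12.5279.

Step 4 — unit eigenvector for λ_1: solve (Sigma - λ_1 I)v = 0. First row:
  (15 - 21.4721)·v_x + (-4)·v_y = 0, i.e. (-6.4721)·v_x + (-4)·v_y = 0,
  so v ∝ (b, λ_1 - a) = (-4, 6.4721); multiply by -1 so the first entry is positive: u = (4, -6.4721).
  ||u|| = √((4)² + (-6.4721)²) = √(57.8885) ≈ 7.6085,
  v_1 = u/||u|| ≈ (0.5257, -0.8507) (||v_1|| = 1).

λ_1 = 21.4721,  λ_2 = 12.5279;  v_1 ≈ (0.5257, -0.8507)


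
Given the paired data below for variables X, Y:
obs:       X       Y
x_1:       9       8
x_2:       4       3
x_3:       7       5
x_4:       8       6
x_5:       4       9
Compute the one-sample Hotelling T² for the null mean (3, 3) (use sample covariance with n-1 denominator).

Step 1 — sample mean vector:
  mean(X) = (9 + 4 + 7 + 8 + 4) / 5 = 32/5 = 6.4
  mean(Y) = (8 + 3 + 5 + 6 + 9) / 5 = 31/5 = 6.2
  x̄ = (6.4, 6.2),  deviation x̄ - mu_0 = (6.4, 6.2) - (3, 3) = (3.4, 3.2).

Step 2 — sample covariance matrix, S[i,j] = (1/(n-1)) · Σ_k (x_{k,i} - mean_i) · (x_{k,j} - mean_j), divisor n-1 = 4:
  S[X,X] = ((2.6)·(2.6) + (-2.4)·(-2.4) + (0.6)·(0.6) + (1.6)·(1.6) + (-2.4)·(-2.4)) / 4 = 21.2/4 = 5.3
  S[X,Y] = ((2.6)·(1.8) + (-2.4)·(-3.2) + (0.6)·(-1.2) + (1.6)·(-0.2) + (-2.4)·(2.8)) / 4 = 4.6/4 = 1.15
  S[Y,Y] = ((1.8)·(1.8) + (-3.2)·(-3.2) + (-1.2)·(-1.2) + (-0.2)·(-0.2) + (2.8)·(2.8)) / 4 = 22.8/4 = 5.7
  S = [[5.3, 1.15],
 [1.15, 5.7]].

Step 3 — invert S. det(S) = 5.3·5.7 - (1.15)² = 28.8875.
  S^{-1} = (1/det) · [[d, -b], [-b, a]] = [[0.1973, -0.0398],
 [-0.0398, 0.1835]].

Step 4 — quadratic form (x̄ - mu_0)^T · S^{-1} · (x̄ - mu_0):
  S^{-1} · (x̄ - mu_0) = (0.5435, 0.4518),
  (x̄ - mu_0)^T · [...] = (3.4)·(0.5435) + (3.2)·(0.4518) = 3.2935.

Step 5 — scale by n: T² = 5 · 3.2935 = 16.4673.

T² ≈ 16.4673


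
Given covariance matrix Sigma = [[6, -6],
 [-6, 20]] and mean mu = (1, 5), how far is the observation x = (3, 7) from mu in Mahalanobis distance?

Step 1 — centre the observation: (x - mu) = (2, 2).

Step 2 — invert Sigma. det(Sigma) = 6·20 - (-6)² = 84.
  Sigma^{-1} = (1/det) · [[d, -b], [-b, a]] = [[0.2381, 0.0714],
 [0.0714, 0.0714]].

Step 3 — form the quadratic (x - mu)^T · Sigma^{-1} · (x - mu):
  Sigma^{-1} · (x - mu) = (0.619, 0.2857).
  (x - mu)^T · [Sigma^{-1} · (x - mu)] = (2)·(0.619) + (2)·(0.2857) = 1.8095.

Step 4 — take square root: d = √(1.8095) ≈ 1.3452.

d(x, mu) = √(1.8095) ≈ 1.3452


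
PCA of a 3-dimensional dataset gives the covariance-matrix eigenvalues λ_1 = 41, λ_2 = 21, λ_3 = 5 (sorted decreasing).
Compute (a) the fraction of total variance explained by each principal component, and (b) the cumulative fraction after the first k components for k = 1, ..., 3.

Step 1 — total variance = trace(Sigma) = Σ λ_i = 41 + 21 + 5 = 67.

Step 2 — fraction explained by component i = λ_i / Σ λ:
  PC1: 41/67 = 0.6119
  PC2: 21/67 = 0.3134
  PC3: 5/67 = 0.0746

Step 3 — cumulative fraction after k components = (λ_1 + ... + λ_k) / Σ λ:
  k = 1: 41/67 = 0.6119
  k = 2: (41 + 21)/67 = 62/67 = 0.9254
  k = 3: (41 + 21 + 5)/67 = 67/67 = 1

Summary (fraction, with percent):

explained: PC1 0.6119 (61.19%), PC2 0.3134 (31.34%), PC3 0.0746 (7.46%);  cumulative: 0.6119, 0.9254, 1


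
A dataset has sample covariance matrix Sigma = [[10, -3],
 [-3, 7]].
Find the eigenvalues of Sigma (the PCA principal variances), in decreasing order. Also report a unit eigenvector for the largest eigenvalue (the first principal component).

Step 1 — characteristic polynomial of 2×2 Sigma:
  det(Sigma - λI) = λ² - trace · λ + det = 0.
  trace = 10 + 7 = 17, det = 10·7 - (-3)² = 61.
Step 2 — discriminant:
  Δ = trace² - 4·det = 289 - 244 = 45.
Step 3 — eigenvalues:
  λ = (trace ± √Δ)/2 = (17 ± 6.7082)/2,
  λ_1 = 11.8541,  λ_2 = 5.1459.

Step 4 — unit eigenvector for λ_1: solve (Sigma - λ_1 I)v = 0. First row:
  (10 - 11.8541)·v_x + (-3)·v_y = 0, i.e. (-1.8541)·v_x + (-3)·v_y = 0,
  so v ∝ (b, λ_1 - a) = (-3, 1.8541); multiply by -1 so the first entry is positive: u = (3, -1.8541).
  ||u|| = √((3)² + (-1.8541)²) = √(12.4377) ≈ 3.5267,
  v_1 = u/||u|| ≈ (0.8507, -0.5257) (||v_1|| = 1).

λ_1 = 11.8541,  λ_2 = 5.1459;  v_1 ≈ (0.8507, -0.5257)


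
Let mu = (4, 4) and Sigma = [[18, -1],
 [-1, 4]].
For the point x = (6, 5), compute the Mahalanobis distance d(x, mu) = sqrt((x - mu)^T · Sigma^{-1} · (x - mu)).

Step 1 — centre the observation: (x - mu) = (2, 1).

Step 2 — invert Sigma. det(Sigma) = 18·4 - (-1)² = 71.
  Sigma^{-1} = (1/det) · [[d, -b], [-b, a]] = [[0.0563, 0.0141],
 [0.0141, 0.2535]].

Step 3 — form the quadratic (x - mu)^T · Sigma^{-1} · (x - mu):
  Sigma^{-1} · (x - mu) = (0.1268, 0.2817).
  (x - mu)^T · [Sigma^{-1} · (x - mu)] = (2)·(0.1268) + (1)·(0.2817) = 0.5352.

Step 4 — take square root: d = √(0.5352) ≈ 0.7316.

d(x, mu) = √(0.5352) ≈ 0.7316


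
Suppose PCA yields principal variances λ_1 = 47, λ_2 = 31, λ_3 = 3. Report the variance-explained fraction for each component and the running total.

Step 1 — total variance = trace(Sigma) = Σ λ_i = 47 + 31 + 3 = 81.

Step 2 — fraction explained by component i = λ_i / Σ λ:
  PC1: 47/81 = 0.5802
  PC2: 31/81 = 0.3827
  PC3: 3/81 = 0.037

Step 3 — cumulative fraction after k components = (λ_1 + ... + λ_k) / Σ λ:
  k = 1: 47/81 = 0.5802
  k = 2: (47 + 31)/81 = 78/81 = 0.963
  k = 3: (47 + 31 + 3)/81 = 81/81 = 1

Summary (fraction, with percent):

explained: PC1 0.5802 (58.02%), PC2 0.3827 (38.27%), PC3 0.037 (3.7%);  cumulative: 0.5802, 0.963, 1


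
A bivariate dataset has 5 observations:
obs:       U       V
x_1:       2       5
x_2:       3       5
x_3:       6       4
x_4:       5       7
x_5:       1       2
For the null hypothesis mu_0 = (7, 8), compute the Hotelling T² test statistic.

Step 1 — sample mean vector:
  mean(U) = (2 + 3 + 6 + 5 + 1) / 5 = 17/5 = 3.4
  mean(V) = (5 + 5 + 4 + 7 + 2) / 5 = 23/5 = 4.6
  x̄ = (3.4, 4.6),  deviation x̄ - mu_0 = (3.4, 4.6) - (7, 8) = (-3.6, -3.4).

Step 2 — sample covariance matrix, S[i,j] = (1/(n-1)) · Σ_k (x_{k,i} - mean_i) · (x_{k,j} - mean_j), divisor n-1 = 4:
  S[U,U] = ((-1.4)·(-1.4) + (-0.4)·(-0.4) + (2.6)·(2.6) + (1.6)·(1.6) + (-2.4)·(-2.4)) / 4 = 17.2/4 = 4.3
  S[U,V] = ((-1.4)·(0.4) + (-0.4)·(0.4) + (2.6)·(-0.6) + (1.6)·(2.4) + (-2.4)·(-2.6)) / 4 = 7.8/4 = 1.95
  S[V,V] = ((0.4)·(0.4) + (0.4)·(0.4) + (-0.6)·(-0.6) + (2.4)·(2.4) + (-2.6)·(-2.6)) / 4 = 13.2/4 = 3.3
  S = [[4.3, 1.95],
 [1.95, 3.3]].

Step 3 — invert S. det(S) = 4.3·3.3 - (1.95)² = 10.3875.
  S^{-1} = (1/det) · [[d, -b], [-b, a]] = [[0.3177, -0.1877],
 [-0.1877, 0.414]].

Step 4 — quadratic form (x̄ - mu_0)^T · S^{-1} · (x̄ - mu_0):
  S^{-1} · (x̄ - mu_0) = (-0.5054, -0.7316),
  (x̄ - mu_0)^T · [...] = (-3.6)·(-0.5054) + (-3.4)·(-0.7316) = 4.3071.

Step 5 — scale by n: T² = 5 · 4.3071 = 21.5355.

T² ≈ 21.5355


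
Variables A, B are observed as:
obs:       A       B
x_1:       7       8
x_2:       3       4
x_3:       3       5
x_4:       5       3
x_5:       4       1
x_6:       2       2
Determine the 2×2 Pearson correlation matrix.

Step 1 — column means:
  mean(A) = (7 + 3 + 3 + 5 + 4 + 2) / 6 = 24/6 = 4
  mean(B) = (8 + 4 + 5 + 3 + 1 + 2) / 6 = 23/6 = 3.8333

Step 2 — sample variances and covariances s[i,j] = (1/(n-1)) · Σ_k (x_{k,i} - mean_i) · (x_{k,j} - mean_j), with n-1 = 5:
  s[A,A] = ((3)·(3) + (-1)·(-1) + (-1)·(-1) + (1)·(1) + (0)·(0) + (-2)·(-2)) / 5 = 16/5 = 3.2
  s[A,B] = ((3)·(4.1667) + (-1)·(0.1667) + (-1)·(1.1667) + (1)·(-0.8333) + (0)·(-2.8333) + (-2)·(-1.8333)) / 5 = 14/5 = 2.8
  s[B,B] = ((4.1667)·(4.1667) + (0.1667)·(0.1667) + (1.1667)·(1.1667) + (-0.8333)·(-0.8333) + (-2.8333)·(-2.8333) + (-1.8333)·(-1.8333)) / 5 = 30.8333/5 = 6.1667
  Sample standard deviations s_i = √(s[i,i]):
  s(A) = √(3.2) = 1.7889
  s(B) = √(6.1667) = 2.4833

Step 3 — r_{ij} = s_{ij} / (s_i · s_j):
  r[A,A] = 1 (diagonal).
  r[A,B] = 2.8 / (1.7889 · 2.4833) = 2.8 / 4.4422 = 0.6303
  r[B,B] = 1 (diagonal).

R is symmetric with unit diagonal. Assembling:

R = [[1, 0.6303],
 [0.6303, 1]]


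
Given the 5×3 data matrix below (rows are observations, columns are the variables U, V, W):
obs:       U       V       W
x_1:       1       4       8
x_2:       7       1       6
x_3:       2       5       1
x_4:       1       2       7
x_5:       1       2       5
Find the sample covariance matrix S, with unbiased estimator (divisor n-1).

Step 1 — column means:
  mean(U) = (1 + 7 + 2 + 1 + 1) / 5 = 12/5 = 2.4
  mean(V) = (4 + 1 + 5 + 2 + 2) / 5 = 14/5 = 2.8
  mean(W) = (8 + 6 + 1 + 7 + 5) / 5 = 27/5 = 5.4

Step 2 — sample covariance S[i,j] = (1/(n-1)) · Σ_k (x_{k,i} - mean_i) · (x_{k,j} - mean_j), with n-1 = 4.
  S[U,U] = ((-1.4)·(-1.4) + (4.6)·(4.6) + (-0.4)·(-0.4) + (-1.4)·(-1.4) + (-1.4)·(-1.4)) / 4 = 27.2/4 = 6.8
  S[U,V] = ((-1.4)·(1.2) + (4.6)·(-1.8) + (-0.4)·(2.2) + (-1.4)·(-0.8) + (-1.4)·(-0.8)) / 4 = -8.6/4 = -2.15
  S[U,W] = ((-1.4)·(2.6) + (4.6)·(0.6) + (-0.4)·(-4.4) + (-1.4)·(1.6) + (-1.4)·(-0.4)) / 4 = -0.8/4 = -0.2
  S[V,V] = ((1.2)·(1.2) + (-1.8)·(-1.8) + (2.2)·(2.2) + (-0.8)·(-0.8) + (-0.8)·(-0.8)) / 4 = 10.8/4 = 2.7
  S[V,W] = ((1.2)·(2.6) + (-1.8)·(0.6) + (2.2)·(-4.4) + (-0.8)·(1.6) + (-0.8)·(-0.4)) / 4 = -8.6/4 = -2.15
  S[W,W] = ((2.6)·(2.6) + (0.6)·(0.6) + (-4.4)·(-4.4) + (1.6)·(1.6) + (-0.4)·(-0.4)) / 4 = 29.2/4 = 7.3

S is symmetric (S[j,i] = S[i,j]). Assembling:

S = [[6.8, -2.15, -0.2],
 [-2.15, 2.7, -2.15],
 [-0.2, -2.15, 7.3]]


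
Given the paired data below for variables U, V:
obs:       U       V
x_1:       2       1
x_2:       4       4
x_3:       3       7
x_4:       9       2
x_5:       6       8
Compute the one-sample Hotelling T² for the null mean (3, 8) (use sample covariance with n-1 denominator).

Step 1 — sample mean vector:
  mean(U) = (2 + 4 + 3 + 9 + 6) / 5 = 24/5 = 4.8
  mean(V) = (1 + 4 + 7 + 2 + 8) / 5 = 22/5 = 4.4
  x̄ = (4.8, 4.4),  deviation x̄ - mu_0 = (4.8, 4.4) - (3, 8) = (1.8, -3.6).

Step 2 — sample covariance matrix, S[i,j] = (1/(n-1)) · Σ_k (x_{k,i} - mean_i) · (x_{k,j} - mean_j), divisor n-1 = 4:
  S[U,U] = ((-2.8)·(-2.8) + (-0.8)·(-0.8) + (-1.8)·(-1.8) + (4.2)·(4.2) + (1.2)·(1.2)) / 4 = 30.8/4 = 7.7
  S[U,V] = ((-2.8)·(-3.4) + (-0.8)·(-0.4) + (-1.8)·(2.6) + (4.2)·(-2.4) + (1.2)·(3.6)) / 4 = -0.6/4 = -0.15
  S[V,V] = ((-3.4)·(-3.4) + (-0.4)·(-0.4) + (2.6)·(2.6) + (-2.4)·(-2.4) + (3.6)·(3.6)) / 4 = 37.2/4 = 9.3
  S = [[7.7, -0.15],
 [-0.15, 9.3]].

Step 3 — invert S. det(S) = 7.7·9.3 - (-0.15)² = 71.5875.
  S^{-1} = (1/det) · [[d, -b], [-b, a]] = [[0.1299, 0.0021],
 [0.0021, 0.1076]].

Step 4 — quadratic form (x̄ - mu_0)^T · S^{-1} · (x̄ - mu_0):
  S^{-1} · (x̄ - mu_0) = (0.2263, -0.3834),
  (x̄ - mu_0)^T · [...] = (1.8)·(0.2263) + (-3.6)·(-0.3834) = 1.7877.

Step 5 — scale by n: T² = 5 · 1.7877 = 8.9387.

T² ≈ 8.9387


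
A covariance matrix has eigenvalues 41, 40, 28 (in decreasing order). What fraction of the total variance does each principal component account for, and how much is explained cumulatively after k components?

Step 1 — total variance = trace(Sigma) = Σ λ_i = 41 + 40 + 28 = 109.

Step 2 — fraction explained by component i = λ_i / Σ λ:
  PC1: 41/109 = 0.3761
  PC2: 40/109 = 0.367
  PC3: 28/109 = 0.2569

Step 3 — cumulative fraction after k components = (λ_1 + ... + λ_k) / Σ λ:
  k = 1: 41/109 = 0.3761
  k = 2: (41 + 40)/109 = 81/109 = 0.7431
  k = 3: (41 + 40 + 28)/109 = 109/109 = 1

Summary (fraction, with percent):

explained: PC1 0.3761 (37.61%), PC2 0.367 (36.7%), PC3 0.2569 (25.69%);  cumulative: 0.3761, 0.7431, 1


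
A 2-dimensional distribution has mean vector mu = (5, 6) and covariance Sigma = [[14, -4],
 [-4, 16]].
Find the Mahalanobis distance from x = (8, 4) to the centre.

Step 1 — centre the observation: (x - mu) = (3, -2).

Step 2 — invert Sigma. det(Sigma) = 14·16 - (-4)² = 208.
  Sigma^{-1} = (1/det) · [[d, -b], [-b, a]] = [[0.0769, 0.0192],
 [0.0192, 0.0673]].

Step 3 — form the quadratic (x - mu)^T · Sigma^{-1} · (x - mu):
  Sigma^{-1} · (x - mu) = (0.1923, -0.0769).
  (x - mu)^T · [Sigma^{-1} · (x - mu)] = (3)·(0.1923) + (-2)·(-0.0769) = 0.7308.

Step 4 — take square root: d = √(0.7308) ≈ 0.8549.

d(x, mu) = √(0.7308) ≈ 0.8549


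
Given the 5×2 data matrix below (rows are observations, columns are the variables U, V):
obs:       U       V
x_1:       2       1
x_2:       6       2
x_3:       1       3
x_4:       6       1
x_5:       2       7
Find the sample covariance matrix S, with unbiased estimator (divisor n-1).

Step 1 — column means:
  mean(U) = (2 + 6 + 1 + 6 + 2) / 5 = 17/5 = 3.4
  mean(V) = (1 + 2 + 3 + 1 + 7) / 5 = 14/5 = 2.8

Step 2 — sample covariance S[i,j] = (1/(n-1)) · Σ_k (x_{k,i} - mean_i) · (x_{k,j} - mean_j), with n-1 = 4.
  S[U,U] = ((-1.4)·(-1.4) + (2.6)·(2.6) + (-2.4)·(-2.4) + (2.6)·(2.6) + (-1.4)·(-1.4)) / 4 = 23.2/4 = 5.8
  S[U,V] = ((-1.4)·(-1.8) + (2.6)·(-0.8) + (-2.4)·(0.2) + (2.6)·(-1.8) + (-1.4)·(4.2)) / 4 = -10.6/4 = -2.65
  S[V,V] = ((-1.8)·(-1.8) + (-0.8)·(-0.8) + (0.2)·(0.2) + (-1.8)·(-1.8) + (4.2)·(4.2)) / 4 = 24.8/4 = 6.2

S is symmetric (S[j,i] = S[i,j]). Assembling:

S = [[5.8, -2.65],
 [-2.65, 6.2]]


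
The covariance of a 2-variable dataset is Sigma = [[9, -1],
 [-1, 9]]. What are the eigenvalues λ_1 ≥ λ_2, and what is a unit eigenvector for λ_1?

Step 1 — characteristic polynomial of 2×2 Sigma:
  det(Sigma - λI) = λ² - trace · λ + det = 0.
  trace = 9 + 9 = 18, det = 9·9 - (-1)² = 80.
Step 2 — discriminant:
  Δ = trace² - 4·det = 324 - 320 = 4.
Step 3 — eigenvalues:
  λ = (trace ± √Δ)/2 = (18 ± 2)/2,
  λ_1 = 10,  λ_2 = 8.

Step 4 — unit eigenvector for λ_1: solve (Sigma - λ_1 I)v = 0. First row:
  (9 - 10)·v_x + (-1)·v_y = 0, i.e. (-1)·v_x + (-1)·v_y = 0,
  so v ∝ (b, λ_1 - a) = (-1, 1); multiply by -1 so the first entry is positive: u = (1, -1).
  ||u|| = √((1)² + (-1)²) = √(2) ≈ 1.4142,
  v_1 = u/||u|| ≈ (0.7071, -0.7071) (||v_1|| = 1).

λ_1 = 10,  λ_2 = 8;  v_1 ≈ (0.7071, -0.7071)


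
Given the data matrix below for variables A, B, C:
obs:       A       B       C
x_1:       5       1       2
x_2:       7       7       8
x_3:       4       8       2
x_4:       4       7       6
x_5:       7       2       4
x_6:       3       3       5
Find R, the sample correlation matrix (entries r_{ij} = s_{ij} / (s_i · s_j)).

Step 1 — column means:
  mean(A) = (5 + 7 + 4 + 4 + 7 + 3) / 6 = 30/6 = 5
  mean(B) = (1 + 7 + 8 + 7 + 2 + 3) / 6 = 28/6 = 4.6667
  mean(C) = (2 + 8 + 2 + 6 + 4 + 5) / 6 = 27/6 = 4.5

Step 2 — sample variances and covariances s[i,j] = (1/(n-1)) · Σ_k (x_{k,i} - mean_i) · (x_{k,j} - mean_j), with n-1 = 5:
  s[A,A] = ((0)·(0) + (2)·(2) + (-1)·(-1) + (-1)·(-1) + (2)·(2) + (-2)·(-2)) / 5 = 14/5 = 2.8
  s[A,B] = ((0)·(-3.6667) + (2)·(2.3333) + (-1)·(3.3333) + (-1)·(2.3333) + (2)·(-2.6667) + (-2)·(-1.6667)) / 5 = -3/5 = -0.6
  s[A,C] = ((0)·(-2.5) + (2)·(3.5) + (-1)·(-2.5) + (-1)·(1.5) + (2)·(-0.5) + (-2)·(0.5)) / 5 = 6/5 = 1.2
  s[B,B] = ((-3.6667)·(-3.6667) + (2.3333)·(2.3333) + (3.3333)·(3.3333) + (2.3333)·(2.3333) + (-2.6667)·(-2.6667) + (-1.6667)·(-1.6667)) / 5 = 45.3333/5 = 9.0667
  s[B,C] = ((-3.6667)·(-2.5) + (2.3333)·(3.5) + (3.3333)·(-2.5) + (2.3333)·(1.5) + (-2.6667)·(-0.5) + (-1.6667)·(0.5)) / 5 = 13/5 = 2.6
  s[C,C] = ((-2.5)·(-2.5) + (3.5)·(3.5) + (-2.5)·(-2.5) + (1.5)·(1.5) + (-0.5)·(-0.5) + (0.5)·(0.5)) / 5 = 27.5/5 = 5.5
  Sample standard deviations s_i = √(s[i,i]):
  s(A) = √(2.8) = 1.6733
  s(B) = √(9.0667) = 3.0111
  s(C) = √(5.5) = 2.3452

Step 3 — r_{ij} = s_{ij} / (s_i · s_j):
  r[A,A] = 1 (diagonal).
  r[A,B] = -0.6 / (1.6733 · 3.0111) = -0.6 / 5.0385 = -0.1191
  r[A,C] = 1.2 / (1.6733 · 2.3452) = 1.2 / 3.9243 = 0.3058
  r[B,B] = 1 (diagonal).
  r[B,C] = 2.6 / (3.0111 · 2.3452) = 2.6 / 7.0616 = 0.3682
  r[C,C] = 1 (diagonal).

R is symmetric with unit diagonal. Assembling:

R = [[1, -0.1191, 0.3058],
 [-0.1191, 1, 0.3682],
 [0.3058, 0.3682, 1]]


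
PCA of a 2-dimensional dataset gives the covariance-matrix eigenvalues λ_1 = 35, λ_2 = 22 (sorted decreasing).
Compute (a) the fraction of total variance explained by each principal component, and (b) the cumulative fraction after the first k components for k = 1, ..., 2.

Step 1 — total variance = trace(Sigma) = Σ λ_i = 35 + 22 = 57.

Step 2 — fraction explained by component i = λ_i / Σ λ:
  PC1: 35/57 = 0.614
  PC2: 22/57 = 0.386

Step 3 — cumulative fraction after k components = (λ_1 + ... + λ_k) / Σ λ:
  k = 1: 35/57 = 0.614
  k = 2: (35 + 22)/57 = 57/57 = 1

Summary (fraction, with percent):

explained: PC1 0.614 (61.4%), PC2 0.386 (38.6%);  cumulative: 0.614, 1


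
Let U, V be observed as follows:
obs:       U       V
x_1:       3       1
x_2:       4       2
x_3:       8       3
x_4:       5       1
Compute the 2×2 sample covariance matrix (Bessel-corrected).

Step 1 — column means:
  mean(U) = (3 + 4 + 8 + 5) / 4 = 20/4 = 5
  mean(V) = (1 + 2 + 3 + 1) / 4 = 7/4 = 1.75

Step 2 — sample covariance S[i,j] = (1/(n-1)) · Σ_k (x_{k,i} - mean_i) · (x_{k,j} - mean_j), with n-1 = 3.
  S[U,U] = ((-2)·(-2) + (-1)·(-1) + (3)·(3) + (0)·(0)) / 3 = 14/3 = 4.6667
  S[U,V] = ((-2)·(-0.75) + (-1)·(0.25) + (3)·(1.25) + (0)·(-0.75)) / 3 = 5/3 = 1.6667
  S[V,V] = ((-0.75)·(-0.75) + (0.25)·(0.25) + (1.25)·(1.25) + (-0.75)·(-0.75)) / 3 = 2.75/3 = 0.9167

S is symmetric (S[j,i] = S[i,j]). Assembling:

S = [[4.6667, 1.6667],
 [1.6667, 0.9167]]
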